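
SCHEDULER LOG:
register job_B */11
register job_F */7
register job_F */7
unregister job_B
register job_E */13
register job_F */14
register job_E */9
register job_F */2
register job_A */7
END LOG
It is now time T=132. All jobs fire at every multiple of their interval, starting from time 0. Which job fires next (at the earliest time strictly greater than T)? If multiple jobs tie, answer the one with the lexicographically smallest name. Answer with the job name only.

Op 1: register job_B */11 -> active={job_B:*/11}
Op 2: register job_F */7 -> active={job_B:*/11, job_F:*/7}
Op 3: register job_F */7 -> active={job_B:*/11, job_F:*/7}
Op 4: unregister job_B -> active={job_F:*/7}
Op 5: register job_E */13 -> active={job_E:*/13, job_F:*/7}
Op 6: register job_F */14 -> active={job_E:*/13, job_F:*/14}
Op 7: register job_E */9 -> active={job_E:*/9, job_F:*/14}
Op 8: register job_F */2 -> active={job_E:*/9, job_F:*/2}
Op 9: register job_A */7 -> active={job_A:*/7, job_E:*/9, job_F:*/2}
  job_A: interval 7, next fire after T=132 is 133
  job_E: interval 9, next fire after T=132 is 135
  job_F: interval 2, next fire after T=132 is 134
Earliest = 133, winner (lex tiebreak) = job_A

Answer: job_A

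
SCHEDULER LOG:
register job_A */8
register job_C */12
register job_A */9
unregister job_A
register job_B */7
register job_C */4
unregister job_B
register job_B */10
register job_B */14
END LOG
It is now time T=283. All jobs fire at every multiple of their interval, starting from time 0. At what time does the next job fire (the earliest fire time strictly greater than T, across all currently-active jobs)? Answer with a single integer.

Op 1: register job_A */8 -> active={job_A:*/8}
Op 2: register job_C */12 -> active={job_A:*/8, job_C:*/12}
Op 3: register job_A */9 -> active={job_A:*/9, job_C:*/12}
Op 4: unregister job_A -> active={job_C:*/12}
Op 5: register job_B */7 -> active={job_B:*/7, job_C:*/12}
Op 6: register job_C */4 -> active={job_B:*/7, job_C:*/4}
Op 7: unregister job_B -> active={job_C:*/4}
Op 8: register job_B */10 -> active={job_B:*/10, job_C:*/4}
Op 9: register job_B */14 -> active={job_B:*/14, job_C:*/4}
  job_B: interval 14, next fire after T=283 is 294
  job_C: interval 4, next fire after T=283 is 284
Earliest fire time = 284 (job job_C)

Answer: 284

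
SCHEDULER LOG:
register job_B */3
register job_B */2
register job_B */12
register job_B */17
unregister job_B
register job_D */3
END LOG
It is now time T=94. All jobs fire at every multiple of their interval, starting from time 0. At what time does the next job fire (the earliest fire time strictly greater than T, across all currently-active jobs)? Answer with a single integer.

Answer: 96

Derivation:
Op 1: register job_B */3 -> active={job_B:*/3}
Op 2: register job_B */2 -> active={job_B:*/2}
Op 3: register job_B */12 -> active={job_B:*/12}
Op 4: register job_B */17 -> active={job_B:*/17}
Op 5: unregister job_B -> active={}
Op 6: register job_D */3 -> active={job_D:*/3}
  job_D: interval 3, next fire after T=94 is 96
Earliest fire time = 96 (job job_D)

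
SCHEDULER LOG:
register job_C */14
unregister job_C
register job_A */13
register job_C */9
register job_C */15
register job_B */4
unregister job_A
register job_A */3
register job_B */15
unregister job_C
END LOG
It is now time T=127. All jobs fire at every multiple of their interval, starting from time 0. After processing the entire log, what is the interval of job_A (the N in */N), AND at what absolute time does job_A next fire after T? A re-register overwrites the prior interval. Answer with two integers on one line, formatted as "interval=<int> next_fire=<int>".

Answer: interval=3 next_fire=129

Derivation:
Op 1: register job_C */14 -> active={job_C:*/14}
Op 2: unregister job_C -> active={}
Op 3: register job_A */13 -> active={job_A:*/13}
Op 4: register job_C */9 -> active={job_A:*/13, job_C:*/9}
Op 5: register job_C */15 -> active={job_A:*/13, job_C:*/15}
Op 6: register job_B */4 -> active={job_A:*/13, job_B:*/4, job_C:*/15}
Op 7: unregister job_A -> active={job_B:*/4, job_C:*/15}
Op 8: register job_A */3 -> active={job_A:*/3, job_B:*/4, job_C:*/15}
Op 9: register job_B */15 -> active={job_A:*/3, job_B:*/15, job_C:*/15}
Op 10: unregister job_C -> active={job_A:*/3, job_B:*/15}
Final interval of job_A = 3
Next fire of job_A after T=127: (127//3+1)*3 = 129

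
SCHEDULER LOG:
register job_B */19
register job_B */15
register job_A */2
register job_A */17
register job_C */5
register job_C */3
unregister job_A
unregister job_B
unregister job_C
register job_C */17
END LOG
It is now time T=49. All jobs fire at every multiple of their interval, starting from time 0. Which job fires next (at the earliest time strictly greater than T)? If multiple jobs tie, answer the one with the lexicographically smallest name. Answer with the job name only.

Op 1: register job_B */19 -> active={job_B:*/19}
Op 2: register job_B */15 -> active={job_B:*/15}
Op 3: register job_A */2 -> active={job_A:*/2, job_B:*/15}
Op 4: register job_A */17 -> active={job_A:*/17, job_B:*/15}
Op 5: register job_C */5 -> active={job_A:*/17, job_B:*/15, job_C:*/5}
Op 6: register job_C */3 -> active={job_A:*/17, job_B:*/15, job_C:*/3}
Op 7: unregister job_A -> active={job_B:*/15, job_C:*/3}
Op 8: unregister job_B -> active={job_C:*/3}
Op 9: unregister job_C -> active={}
Op 10: register job_C */17 -> active={job_C:*/17}
  job_C: interval 17, next fire after T=49 is 51
Earliest = 51, winner (lex tiebreak) = job_C

Answer: job_C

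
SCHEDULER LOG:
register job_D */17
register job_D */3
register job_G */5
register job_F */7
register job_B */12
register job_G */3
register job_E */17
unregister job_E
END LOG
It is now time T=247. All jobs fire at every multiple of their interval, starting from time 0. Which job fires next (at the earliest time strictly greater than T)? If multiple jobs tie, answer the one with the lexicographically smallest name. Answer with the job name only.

Op 1: register job_D */17 -> active={job_D:*/17}
Op 2: register job_D */3 -> active={job_D:*/3}
Op 3: register job_G */5 -> active={job_D:*/3, job_G:*/5}
Op 4: register job_F */7 -> active={job_D:*/3, job_F:*/7, job_G:*/5}
Op 5: register job_B */12 -> active={job_B:*/12, job_D:*/3, job_F:*/7, job_G:*/5}
Op 6: register job_G */3 -> active={job_B:*/12, job_D:*/3, job_F:*/7, job_G:*/3}
Op 7: register job_E */17 -> active={job_B:*/12, job_D:*/3, job_E:*/17, job_F:*/7, job_G:*/3}
Op 8: unregister job_E -> active={job_B:*/12, job_D:*/3, job_F:*/7, job_G:*/3}
  job_B: interval 12, next fire after T=247 is 252
  job_D: interval 3, next fire after T=247 is 249
  job_F: interval 7, next fire after T=247 is 252
  job_G: interval 3, next fire after T=247 is 249
Earliest = 249, winner (lex tiebreak) = job_D

Answer: job_D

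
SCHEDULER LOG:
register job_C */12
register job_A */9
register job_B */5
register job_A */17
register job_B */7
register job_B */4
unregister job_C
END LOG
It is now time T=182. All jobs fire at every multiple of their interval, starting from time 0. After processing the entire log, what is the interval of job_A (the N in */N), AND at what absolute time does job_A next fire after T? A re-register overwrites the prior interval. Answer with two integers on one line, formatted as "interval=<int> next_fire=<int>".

Answer: interval=17 next_fire=187

Derivation:
Op 1: register job_C */12 -> active={job_C:*/12}
Op 2: register job_A */9 -> active={job_A:*/9, job_C:*/12}
Op 3: register job_B */5 -> active={job_A:*/9, job_B:*/5, job_C:*/12}
Op 4: register job_A */17 -> active={job_A:*/17, job_B:*/5, job_C:*/12}
Op 5: register job_B */7 -> active={job_A:*/17, job_B:*/7, job_C:*/12}
Op 6: register job_B */4 -> active={job_A:*/17, job_B:*/4, job_C:*/12}
Op 7: unregister job_C -> active={job_A:*/17, job_B:*/4}
Final interval of job_A = 17
Next fire of job_A after T=182: (182//17+1)*17 = 187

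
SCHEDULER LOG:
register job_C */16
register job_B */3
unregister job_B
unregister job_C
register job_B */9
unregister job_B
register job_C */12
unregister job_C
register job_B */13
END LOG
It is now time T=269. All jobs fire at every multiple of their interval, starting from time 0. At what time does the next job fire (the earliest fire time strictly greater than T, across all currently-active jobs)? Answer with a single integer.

Answer: 273

Derivation:
Op 1: register job_C */16 -> active={job_C:*/16}
Op 2: register job_B */3 -> active={job_B:*/3, job_C:*/16}
Op 3: unregister job_B -> active={job_C:*/16}
Op 4: unregister job_C -> active={}
Op 5: register job_B */9 -> active={job_B:*/9}
Op 6: unregister job_B -> active={}
Op 7: register job_C */12 -> active={job_C:*/12}
Op 8: unregister job_C -> active={}
Op 9: register job_B */13 -> active={job_B:*/13}
  job_B: interval 13, next fire after T=269 is 273
Earliest fire time = 273 (job job_B)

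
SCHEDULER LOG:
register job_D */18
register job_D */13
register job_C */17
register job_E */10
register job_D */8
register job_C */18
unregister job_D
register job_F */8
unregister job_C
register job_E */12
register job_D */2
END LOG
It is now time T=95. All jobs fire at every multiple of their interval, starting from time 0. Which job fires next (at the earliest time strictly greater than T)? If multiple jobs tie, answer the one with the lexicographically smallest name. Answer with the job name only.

Op 1: register job_D */18 -> active={job_D:*/18}
Op 2: register job_D */13 -> active={job_D:*/13}
Op 3: register job_C */17 -> active={job_C:*/17, job_D:*/13}
Op 4: register job_E */10 -> active={job_C:*/17, job_D:*/13, job_E:*/10}
Op 5: register job_D */8 -> active={job_C:*/17, job_D:*/8, job_E:*/10}
Op 6: register job_C */18 -> active={job_C:*/18, job_D:*/8, job_E:*/10}
Op 7: unregister job_D -> active={job_C:*/18, job_E:*/10}
Op 8: register job_F */8 -> active={job_C:*/18, job_E:*/10, job_F:*/8}
Op 9: unregister job_C -> active={job_E:*/10, job_F:*/8}
Op 10: register job_E */12 -> active={job_E:*/12, job_F:*/8}
Op 11: register job_D */2 -> active={job_D:*/2, job_E:*/12, job_F:*/8}
  job_D: interval 2, next fire after T=95 is 96
  job_E: interval 12, next fire after T=95 is 96
  job_F: interval 8, next fire after T=95 is 96
Earliest = 96, winner (lex tiebreak) = job_D

Answer: job_D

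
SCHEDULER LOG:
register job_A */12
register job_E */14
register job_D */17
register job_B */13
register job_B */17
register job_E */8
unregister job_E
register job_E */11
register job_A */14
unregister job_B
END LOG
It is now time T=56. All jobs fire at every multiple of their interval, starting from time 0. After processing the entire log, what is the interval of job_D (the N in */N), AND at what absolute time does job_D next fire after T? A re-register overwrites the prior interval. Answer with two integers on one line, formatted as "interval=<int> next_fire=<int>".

Answer: interval=17 next_fire=68

Derivation:
Op 1: register job_A */12 -> active={job_A:*/12}
Op 2: register job_E */14 -> active={job_A:*/12, job_E:*/14}
Op 3: register job_D */17 -> active={job_A:*/12, job_D:*/17, job_E:*/14}
Op 4: register job_B */13 -> active={job_A:*/12, job_B:*/13, job_D:*/17, job_E:*/14}
Op 5: register job_B */17 -> active={job_A:*/12, job_B:*/17, job_D:*/17, job_E:*/14}
Op 6: register job_E */8 -> active={job_A:*/12, job_B:*/17, job_D:*/17, job_E:*/8}
Op 7: unregister job_E -> active={job_A:*/12, job_B:*/17, job_D:*/17}
Op 8: register job_E */11 -> active={job_A:*/12, job_B:*/17, job_D:*/17, job_E:*/11}
Op 9: register job_A */14 -> active={job_A:*/14, job_B:*/17, job_D:*/17, job_E:*/11}
Op 10: unregister job_B -> active={job_A:*/14, job_D:*/17, job_E:*/11}
Final interval of job_D = 17
Next fire of job_D after T=56: (56//17+1)*17 = 68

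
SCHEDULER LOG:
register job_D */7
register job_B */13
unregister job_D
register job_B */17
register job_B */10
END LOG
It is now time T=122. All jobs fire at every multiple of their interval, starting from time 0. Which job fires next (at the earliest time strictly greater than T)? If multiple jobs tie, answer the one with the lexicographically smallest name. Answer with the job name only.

Answer: job_B

Derivation:
Op 1: register job_D */7 -> active={job_D:*/7}
Op 2: register job_B */13 -> active={job_B:*/13, job_D:*/7}
Op 3: unregister job_D -> active={job_B:*/13}
Op 4: register job_B */17 -> active={job_B:*/17}
Op 5: register job_B */10 -> active={job_B:*/10}
  job_B: interval 10, next fire after T=122 is 130
Earliest = 130, winner (lex tiebreak) = job_B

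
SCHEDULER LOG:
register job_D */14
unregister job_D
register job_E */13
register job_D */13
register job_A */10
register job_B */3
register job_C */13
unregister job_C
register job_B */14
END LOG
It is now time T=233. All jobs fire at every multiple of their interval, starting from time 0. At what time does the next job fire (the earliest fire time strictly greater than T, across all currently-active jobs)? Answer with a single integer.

Op 1: register job_D */14 -> active={job_D:*/14}
Op 2: unregister job_D -> active={}
Op 3: register job_E */13 -> active={job_E:*/13}
Op 4: register job_D */13 -> active={job_D:*/13, job_E:*/13}
Op 5: register job_A */10 -> active={job_A:*/10, job_D:*/13, job_E:*/13}
Op 6: register job_B */3 -> active={job_A:*/10, job_B:*/3, job_D:*/13, job_E:*/13}
Op 7: register job_C */13 -> active={job_A:*/10, job_B:*/3, job_C:*/13, job_D:*/13, job_E:*/13}
Op 8: unregister job_C -> active={job_A:*/10, job_B:*/3, job_D:*/13, job_E:*/13}
Op 9: register job_B */14 -> active={job_A:*/10, job_B:*/14, job_D:*/13, job_E:*/13}
  job_A: interval 10, next fire after T=233 is 240
  job_B: interval 14, next fire after T=233 is 238
  job_D: interval 13, next fire after T=233 is 234
  job_E: interval 13, next fire after T=233 is 234
Earliest fire time = 234 (job job_D)

Answer: 234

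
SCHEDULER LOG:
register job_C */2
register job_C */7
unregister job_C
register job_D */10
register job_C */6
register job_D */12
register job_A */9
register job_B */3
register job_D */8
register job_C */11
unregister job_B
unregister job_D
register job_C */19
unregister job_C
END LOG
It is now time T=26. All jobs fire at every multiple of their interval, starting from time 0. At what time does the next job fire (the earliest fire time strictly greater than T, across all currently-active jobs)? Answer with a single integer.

Op 1: register job_C */2 -> active={job_C:*/2}
Op 2: register job_C */7 -> active={job_C:*/7}
Op 3: unregister job_C -> active={}
Op 4: register job_D */10 -> active={job_D:*/10}
Op 5: register job_C */6 -> active={job_C:*/6, job_D:*/10}
Op 6: register job_D */12 -> active={job_C:*/6, job_D:*/12}
Op 7: register job_A */9 -> active={job_A:*/9, job_C:*/6, job_D:*/12}
Op 8: register job_B */3 -> active={job_A:*/9, job_B:*/3, job_C:*/6, job_D:*/12}
Op 9: register job_D */8 -> active={job_A:*/9, job_B:*/3, job_C:*/6, job_D:*/8}
Op 10: register job_C */11 -> active={job_A:*/9, job_B:*/3, job_C:*/11, job_D:*/8}
Op 11: unregister job_B -> active={job_A:*/9, job_C:*/11, job_D:*/8}
Op 12: unregister job_D -> active={job_A:*/9, job_C:*/11}
Op 13: register job_C */19 -> active={job_A:*/9, job_C:*/19}
Op 14: unregister job_C -> active={job_A:*/9}
  job_A: interval 9, next fire after T=26 is 27
Earliest fire time = 27 (job job_A)

Answer: 27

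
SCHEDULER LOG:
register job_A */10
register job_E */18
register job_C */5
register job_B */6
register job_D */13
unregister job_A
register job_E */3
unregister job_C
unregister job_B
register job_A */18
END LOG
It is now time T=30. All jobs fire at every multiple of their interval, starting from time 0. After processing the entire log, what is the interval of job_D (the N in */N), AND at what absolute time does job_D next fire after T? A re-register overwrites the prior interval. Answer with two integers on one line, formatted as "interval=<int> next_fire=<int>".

Op 1: register job_A */10 -> active={job_A:*/10}
Op 2: register job_E */18 -> active={job_A:*/10, job_E:*/18}
Op 3: register job_C */5 -> active={job_A:*/10, job_C:*/5, job_E:*/18}
Op 4: register job_B */6 -> active={job_A:*/10, job_B:*/6, job_C:*/5, job_E:*/18}
Op 5: register job_D */13 -> active={job_A:*/10, job_B:*/6, job_C:*/5, job_D:*/13, job_E:*/18}
Op 6: unregister job_A -> active={job_B:*/6, job_C:*/5, job_D:*/13, job_E:*/18}
Op 7: register job_E */3 -> active={job_B:*/6, job_C:*/5, job_D:*/13, job_E:*/3}
Op 8: unregister job_C -> active={job_B:*/6, job_D:*/13, job_E:*/3}
Op 9: unregister job_B -> active={job_D:*/13, job_E:*/3}
Op 10: register job_A */18 -> active={job_A:*/18, job_D:*/13, job_E:*/3}
Final interval of job_D = 13
Next fire of job_D after T=30: (30//13+1)*13 = 39

Answer: interval=13 next_fire=39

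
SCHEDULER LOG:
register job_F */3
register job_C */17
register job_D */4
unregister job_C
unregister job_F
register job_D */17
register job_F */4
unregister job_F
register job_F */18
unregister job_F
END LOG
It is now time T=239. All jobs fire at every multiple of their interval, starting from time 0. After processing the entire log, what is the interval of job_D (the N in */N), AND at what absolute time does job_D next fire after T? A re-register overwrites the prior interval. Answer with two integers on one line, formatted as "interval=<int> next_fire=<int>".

Op 1: register job_F */3 -> active={job_F:*/3}
Op 2: register job_C */17 -> active={job_C:*/17, job_F:*/3}
Op 3: register job_D */4 -> active={job_C:*/17, job_D:*/4, job_F:*/3}
Op 4: unregister job_C -> active={job_D:*/4, job_F:*/3}
Op 5: unregister job_F -> active={job_D:*/4}
Op 6: register job_D */17 -> active={job_D:*/17}
Op 7: register job_F */4 -> active={job_D:*/17, job_F:*/4}
Op 8: unregister job_F -> active={job_D:*/17}
Op 9: register job_F */18 -> active={job_D:*/17, job_F:*/18}
Op 10: unregister job_F -> active={job_D:*/17}
Final interval of job_D = 17
Next fire of job_D after T=239: (239//17+1)*17 = 255

Answer: interval=17 next_fire=255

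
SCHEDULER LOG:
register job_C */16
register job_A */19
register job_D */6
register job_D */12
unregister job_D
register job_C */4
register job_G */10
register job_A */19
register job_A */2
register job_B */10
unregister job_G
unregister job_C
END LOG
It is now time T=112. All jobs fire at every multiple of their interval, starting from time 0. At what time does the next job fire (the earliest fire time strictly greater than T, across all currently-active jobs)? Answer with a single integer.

Op 1: register job_C */16 -> active={job_C:*/16}
Op 2: register job_A */19 -> active={job_A:*/19, job_C:*/16}
Op 3: register job_D */6 -> active={job_A:*/19, job_C:*/16, job_D:*/6}
Op 4: register job_D */12 -> active={job_A:*/19, job_C:*/16, job_D:*/12}
Op 5: unregister job_D -> active={job_A:*/19, job_C:*/16}
Op 6: register job_C */4 -> active={job_A:*/19, job_C:*/4}
Op 7: register job_G */10 -> active={job_A:*/19, job_C:*/4, job_G:*/10}
Op 8: register job_A */19 -> active={job_A:*/19, job_C:*/4, job_G:*/10}
Op 9: register job_A */2 -> active={job_A:*/2, job_C:*/4, job_G:*/10}
Op 10: register job_B */10 -> active={job_A:*/2, job_B:*/10, job_C:*/4, job_G:*/10}
Op 11: unregister job_G -> active={job_A:*/2, job_B:*/10, job_C:*/4}
Op 12: unregister job_C -> active={job_A:*/2, job_B:*/10}
  job_A: interval 2, next fire after T=112 is 114
  job_B: interval 10, next fire after T=112 is 120
Earliest fire time = 114 (job job_A)

Answer: 114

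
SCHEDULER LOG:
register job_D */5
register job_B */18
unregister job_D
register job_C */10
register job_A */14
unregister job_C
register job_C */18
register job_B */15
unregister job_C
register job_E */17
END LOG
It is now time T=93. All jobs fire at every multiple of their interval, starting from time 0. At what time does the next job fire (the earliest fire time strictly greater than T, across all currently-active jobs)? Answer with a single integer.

Answer: 98

Derivation:
Op 1: register job_D */5 -> active={job_D:*/5}
Op 2: register job_B */18 -> active={job_B:*/18, job_D:*/5}
Op 3: unregister job_D -> active={job_B:*/18}
Op 4: register job_C */10 -> active={job_B:*/18, job_C:*/10}
Op 5: register job_A */14 -> active={job_A:*/14, job_B:*/18, job_C:*/10}
Op 6: unregister job_C -> active={job_A:*/14, job_B:*/18}
Op 7: register job_C */18 -> active={job_A:*/14, job_B:*/18, job_C:*/18}
Op 8: register job_B */15 -> active={job_A:*/14, job_B:*/15, job_C:*/18}
Op 9: unregister job_C -> active={job_A:*/14, job_B:*/15}
Op 10: register job_E */17 -> active={job_A:*/14, job_B:*/15, job_E:*/17}
  job_A: interval 14, next fire after T=93 is 98
  job_B: interval 15, next fire after T=93 is 105
  job_E: interval 17, next fire after T=93 is 102
Earliest fire time = 98 (job job_A)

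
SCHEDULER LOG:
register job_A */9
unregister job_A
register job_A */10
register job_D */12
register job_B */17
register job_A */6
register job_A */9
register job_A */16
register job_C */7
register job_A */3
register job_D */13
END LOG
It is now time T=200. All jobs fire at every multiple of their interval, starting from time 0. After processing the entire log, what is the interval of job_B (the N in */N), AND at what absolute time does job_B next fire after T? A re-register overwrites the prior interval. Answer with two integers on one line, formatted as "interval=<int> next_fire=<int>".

Op 1: register job_A */9 -> active={job_A:*/9}
Op 2: unregister job_A -> active={}
Op 3: register job_A */10 -> active={job_A:*/10}
Op 4: register job_D */12 -> active={job_A:*/10, job_D:*/12}
Op 5: register job_B */17 -> active={job_A:*/10, job_B:*/17, job_D:*/12}
Op 6: register job_A */6 -> active={job_A:*/6, job_B:*/17, job_D:*/12}
Op 7: register job_A */9 -> active={job_A:*/9, job_B:*/17, job_D:*/12}
Op 8: register job_A */16 -> active={job_A:*/16, job_B:*/17, job_D:*/12}
Op 9: register job_C */7 -> active={job_A:*/16, job_B:*/17, job_C:*/7, job_D:*/12}
Op 10: register job_A */3 -> active={job_A:*/3, job_B:*/17, job_C:*/7, job_D:*/12}
Op 11: register job_D */13 -> active={job_A:*/3, job_B:*/17, job_C:*/7, job_D:*/13}
Final interval of job_B = 17
Next fire of job_B after T=200: (200//17+1)*17 = 204

Answer: interval=17 next_fire=204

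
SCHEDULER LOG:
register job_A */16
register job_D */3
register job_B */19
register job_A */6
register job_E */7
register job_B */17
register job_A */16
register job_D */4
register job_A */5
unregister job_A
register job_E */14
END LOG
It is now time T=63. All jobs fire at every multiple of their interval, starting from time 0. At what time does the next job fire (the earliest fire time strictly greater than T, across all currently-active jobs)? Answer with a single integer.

Answer: 64

Derivation:
Op 1: register job_A */16 -> active={job_A:*/16}
Op 2: register job_D */3 -> active={job_A:*/16, job_D:*/3}
Op 3: register job_B */19 -> active={job_A:*/16, job_B:*/19, job_D:*/3}
Op 4: register job_A */6 -> active={job_A:*/6, job_B:*/19, job_D:*/3}
Op 5: register job_E */7 -> active={job_A:*/6, job_B:*/19, job_D:*/3, job_E:*/7}
Op 6: register job_B */17 -> active={job_A:*/6, job_B:*/17, job_D:*/3, job_E:*/7}
Op 7: register job_A */16 -> active={job_A:*/16, job_B:*/17, job_D:*/3, job_E:*/7}
Op 8: register job_D */4 -> active={job_A:*/16, job_B:*/17, job_D:*/4, job_E:*/7}
Op 9: register job_A */5 -> active={job_A:*/5, job_B:*/17, job_D:*/4, job_E:*/7}
Op 10: unregister job_A -> active={job_B:*/17, job_D:*/4, job_E:*/7}
Op 11: register job_E */14 -> active={job_B:*/17, job_D:*/4, job_E:*/14}
  job_B: interval 17, next fire after T=63 is 68
  job_D: interval 4, next fire after T=63 is 64
  job_E: interval 14, next fire after T=63 is 70
Earliest fire time = 64 (job job_D)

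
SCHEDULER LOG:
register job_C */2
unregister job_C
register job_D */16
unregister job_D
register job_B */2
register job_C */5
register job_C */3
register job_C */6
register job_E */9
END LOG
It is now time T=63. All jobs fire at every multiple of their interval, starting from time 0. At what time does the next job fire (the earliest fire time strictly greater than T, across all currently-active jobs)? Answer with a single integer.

Op 1: register job_C */2 -> active={job_C:*/2}
Op 2: unregister job_C -> active={}
Op 3: register job_D */16 -> active={job_D:*/16}
Op 4: unregister job_D -> active={}
Op 5: register job_B */2 -> active={job_B:*/2}
Op 6: register job_C */5 -> active={job_B:*/2, job_C:*/5}
Op 7: register job_C */3 -> active={job_B:*/2, job_C:*/3}
Op 8: register job_C */6 -> active={job_B:*/2, job_C:*/6}
Op 9: register job_E */9 -> active={job_B:*/2, job_C:*/6, job_E:*/9}
  job_B: interval 2, next fire after T=63 is 64
  job_C: interval 6, next fire after T=63 is 66
  job_E: interval 9, next fire after T=63 is 72
Earliest fire time = 64 (job job_B)

Answer: 64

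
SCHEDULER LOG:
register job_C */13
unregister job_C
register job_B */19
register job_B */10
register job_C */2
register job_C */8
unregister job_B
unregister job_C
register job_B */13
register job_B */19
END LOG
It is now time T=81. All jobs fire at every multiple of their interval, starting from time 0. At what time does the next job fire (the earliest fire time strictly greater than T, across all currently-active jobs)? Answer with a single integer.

Op 1: register job_C */13 -> active={job_C:*/13}
Op 2: unregister job_C -> active={}
Op 3: register job_B */19 -> active={job_B:*/19}
Op 4: register job_B */10 -> active={job_B:*/10}
Op 5: register job_C */2 -> active={job_B:*/10, job_C:*/2}
Op 6: register job_C */8 -> active={job_B:*/10, job_C:*/8}
Op 7: unregister job_B -> active={job_C:*/8}
Op 8: unregister job_C -> active={}
Op 9: register job_B */13 -> active={job_B:*/13}
Op 10: register job_B */19 -> active={job_B:*/19}
  job_B: interval 19, next fire after T=81 is 95
Earliest fire time = 95 (job job_B)

Answer: 95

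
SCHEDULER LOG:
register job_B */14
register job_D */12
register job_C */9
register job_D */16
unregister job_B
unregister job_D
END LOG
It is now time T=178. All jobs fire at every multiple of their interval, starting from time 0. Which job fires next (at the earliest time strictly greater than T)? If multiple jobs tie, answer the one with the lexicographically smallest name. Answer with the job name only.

Answer: job_C

Derivation:
Op 1: register job_B */14 -> active={job_B:*/14}
Op 2: register job_D */12 -> active={job_B:*/14, job_D:*/12}
Op 3: register job_C */9 -> active={job_B:*/14, job_C:*/9, job_D:*/12}
Op 4: register job_D */16 -> active={job_B:*/14, job_C:*/9, job_D:*/16}
Op 5: unregister job_B -> active={job_C:*/9, job_D:*/16}
Op 6: unregister job_D -> active={job_C:*/9}
  job_C: interval 9, next fire after T=178 is 180
Earliest = 180, winner (lex tiebreak) = job_C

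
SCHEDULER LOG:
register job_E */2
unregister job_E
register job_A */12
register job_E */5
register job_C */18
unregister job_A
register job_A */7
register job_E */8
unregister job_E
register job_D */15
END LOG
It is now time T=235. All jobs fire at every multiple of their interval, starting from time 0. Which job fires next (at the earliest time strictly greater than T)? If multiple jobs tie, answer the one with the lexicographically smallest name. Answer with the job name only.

Answer: job_A

Derivation:
Op 1: register job_E */2 -> active={job_E:*/2}
Op 2: unregister job_E -> active={}
Op 3: register job_A */12 -> active={job_A:*/12}
Op 4: register job_E */5 -> active={job_A:*/12, job_E:*/5}
Op 5: register job_C */18 -> active={job_A:*/12, job_C:*/18, job_E:*/5}
Op 6: unregister job_A -> active={job_C:*/18, job_E:*/5}
Op 7: register job_A */7 -> active={job_A:*/7, job_C:*/18, job_E:*/5}
Op 8: register job_E */8 -> active={job_A:*/7, job_C:*/18, job_E:*/8}
Op 9: unregister job_E -> active={job_A:*/7, job_C:*/18}
Op 10: register job_D */15 -> active={job_A:*/7, job_C:*/18, job_D:*/15}
  job_A: interval 7, next fire after T=235 is 238
  job_C: interval 18, next fire after T=235 is 252
  job_D: interval 15, next fire after T=235 is 240
Earliest = 238, winner (lex tiebreak) = job_A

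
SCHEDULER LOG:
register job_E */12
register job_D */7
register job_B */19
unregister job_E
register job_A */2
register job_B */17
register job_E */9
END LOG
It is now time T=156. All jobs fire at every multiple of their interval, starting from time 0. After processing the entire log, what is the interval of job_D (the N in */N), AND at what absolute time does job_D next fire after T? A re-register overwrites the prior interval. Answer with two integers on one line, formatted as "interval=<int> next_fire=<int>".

Op 1: register job_E */12 -> active={job_E:*/12}
Op 2: register job_D */7 -> active={job_D:*/7, job_E:*/12}
Op 3: register job_B */19 -> active={job_B:*/19, job_D:*/7, job_E:*/12}
Op 4: unregister job_E -> active={job_B:*/19, job_D:*/7}
Op 5: register job_A */2 -> active={job_A:*/2, job_B:*/19, job_D:*/7}
Op 6: register job_B */17 -> active={job_A:*/2, job_B:*/17, job_D:*/7}
Op 7: register job_E */9 -> active={job_A:*/2, job_B:*/17, job_D:*/7, job_E:*/9}
Final interval of job_D = 7
Next fire of job_D after T=156: (156//7+1)*7 = 161

Answer: interval=7 next_fire=161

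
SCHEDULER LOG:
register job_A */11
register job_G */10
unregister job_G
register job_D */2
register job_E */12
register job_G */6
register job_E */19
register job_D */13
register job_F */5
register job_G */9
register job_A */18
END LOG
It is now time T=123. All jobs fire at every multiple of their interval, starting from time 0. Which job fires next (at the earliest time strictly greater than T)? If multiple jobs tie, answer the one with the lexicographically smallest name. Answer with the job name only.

Op 1: register job_A */11 -> active={job_A:*/11}
Op 2: register job_G */10 -> active={job_A:*/11, job_G:*/10}
Op 3: unregister job_G -> active={job_A:*/11}
Op 4: register job_D */2 -> active={job_A:*/11, job_D:*/2}
Op 5: register job_E */12 -> active={job_A:*/11, job_D:*/2, job_E:*/12}
Op 6: register job_G */6 -> active={job_A:*/11, job_D:*/2, job_E:*/12, job_G:*/6}
Op 7: register job_E */19 -> active={job_A:*/11, job_D:*/2, job_E:*/19, job_G:*/6}
Op 8: register job_D */13 -> active={job_A:*/11, job_D:*/13, job_E:*/19, job_G:*/6}
Op 9: register job_F */5 -> active={job_A:*/11, job_D:*/13, job_E:*/19, job_F:*/5, job_G:*/6}
Op 10: register job_G */9 -> active={job_A:*/11, job_D:*/13, job_E:*/19, job_F:*/5, job_G:*/9}
Op 11: register job_A */18 -> active={job_A:*/18, job_D:*/13, job_E:*/19, job_F:*/5, job_G:*/9}
  job_A: interval 18, next fire after T=123 is 126
  job_D: interval 13, next fire after T=123 is 130
  job_E: interval 19, next fire after T=123 is 133
  job_F: interval 5, next fire after T=123 is 125
  job_G: interval 9, next fire after T=123 is 126
Earliest = 125, winner (lex tiebreak) = job_F

Answer: job_F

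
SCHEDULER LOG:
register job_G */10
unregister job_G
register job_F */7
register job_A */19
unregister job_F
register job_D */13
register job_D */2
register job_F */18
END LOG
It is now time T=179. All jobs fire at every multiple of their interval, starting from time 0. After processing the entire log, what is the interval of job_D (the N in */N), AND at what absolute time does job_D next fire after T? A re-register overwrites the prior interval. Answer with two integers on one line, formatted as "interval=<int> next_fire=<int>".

Answer: interval=2 next_fire=180

Derivation:
Op 1: register job_G */10 -> active={job_G:*/10}
Op 2: unregister job_G -> active={}
Op 3: register job_F */7 -> active={job_F:*/7}
Op 4: register job_A */19 -> active={job_A:*/19, job_F:*/7}
Op 5: unregister job_F -> active={job_A:*/19}
Op 6: register job_D */13 -> active={job_A:*/19, job_D:*/13}
Op 7: register job_D */2 -> active={job_A:*/19, job_D:*/2}
Op 8: register job_F */18 -> active={job_A:*/19, job_D:*/2, job_F:*/18}
Final interval of job_D = 2
Next fire of job_D after T=179: (179//2+1)*2 = 180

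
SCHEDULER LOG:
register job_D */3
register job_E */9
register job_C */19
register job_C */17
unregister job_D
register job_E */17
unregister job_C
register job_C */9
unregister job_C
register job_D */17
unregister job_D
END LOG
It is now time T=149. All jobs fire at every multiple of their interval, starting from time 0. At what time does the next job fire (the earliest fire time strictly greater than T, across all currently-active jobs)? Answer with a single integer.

Op 1: register job_D */3 -> active={job_D:*/3}
Op 2: register job_E */9 -> active={job_D:*/3, job_E:*/9}
Op 3: register job_C */19 -> active={job_C:*/19, job_D:*/3, job_E:*/9}
Op 4: register job_C */17 -> active={job_C:*/17, job_D:*/3, job_E:*/9}
Op 5: unregister job_D -> active={job_C:*/17, job_E:*/9}
Op 6: register job_E */17 -> active={job_C:*/17, job_E:*/17}
Op 7: unregister job_C -> active={job_E:*/17}
Op 8: register job_C */9 -> active={job_C:*/9, job_E:*/17}
Op 9: unregister job_C -> active={job_E:*/17}
Op 10: register job_D */17 -> active={job_D:*/17, job_E:*/17}
Op 11: unregister job_D -> active={job_E:*/17}
  job_E: interval 17, next fire after T=149 is 153
Earliest fire time = 153 (job job_E)

Answer: 153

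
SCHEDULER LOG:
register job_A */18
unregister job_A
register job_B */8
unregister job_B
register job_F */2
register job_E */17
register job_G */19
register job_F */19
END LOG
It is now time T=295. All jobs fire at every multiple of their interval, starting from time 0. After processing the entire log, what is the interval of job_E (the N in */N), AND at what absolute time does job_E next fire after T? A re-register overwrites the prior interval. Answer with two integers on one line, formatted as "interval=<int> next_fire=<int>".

Answer: interval=17 next_fire=306

Derivation:
Op 1: register job_A */18 -> active={job_A:*/18}
Op 2: unregister job_A -> active={}
Op 3: register job_B */8 -> active={job_B:*/8}
Op 4: unregister job_B -> active={}
Op 5: register job_F */2 -> active={job_F:*/2}
Op 6: register job_E */17 -> active={job_E:*/17, job_F:*/2}
Op 7: register job_G */19 -> active={job_E:*/17, job_F:*/2, job_G:*/19}
Op 8: register job_F */19 -> active={job_E:*/17, job_F:*/19, job_G:*/19}
Final interval of job_E = 17
Next fire of job_E after T=295: (295//17+1)*17 = 306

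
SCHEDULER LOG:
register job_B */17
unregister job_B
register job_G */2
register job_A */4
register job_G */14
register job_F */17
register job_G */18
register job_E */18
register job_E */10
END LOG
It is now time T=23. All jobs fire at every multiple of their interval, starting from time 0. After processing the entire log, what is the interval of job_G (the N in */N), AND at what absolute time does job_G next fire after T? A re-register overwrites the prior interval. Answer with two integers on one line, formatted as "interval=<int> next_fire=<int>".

Answer: interval=18 next_fire=36

Derivation:
Op 1: register job_B */17 -> active={job_B:*/17}
Op 2: unregister job_B -> active={}
Op 3: register job_G */2 -> active={job_G:*/2}
Op 4: register job_A */4 -> active={job_A:*/4, job_G:*/2}
Op 5: register job_G */14 -> active={job_A:*/4, job_G:*/14}
Op 6: register job_F */17 -> active={job_A:*/4, job_F:*/17, job_G:*/14}
Op 7: register job_G */18 -> active={job_A:*/4, job_F:*/17, job_G:*/18}
Op 8: register job_E */18 -> active={job_A:*/4, job_E:*/18, job_F:*/17, job_G:*/18}
Op 9: register job_E */10 -> active={job_A:*/4, job_E:*/10, job_F:*/17, job_G:*/18}
Final interval of job_G = 18
Next fire of job_G after T=23: (23//18+1)*18 = 36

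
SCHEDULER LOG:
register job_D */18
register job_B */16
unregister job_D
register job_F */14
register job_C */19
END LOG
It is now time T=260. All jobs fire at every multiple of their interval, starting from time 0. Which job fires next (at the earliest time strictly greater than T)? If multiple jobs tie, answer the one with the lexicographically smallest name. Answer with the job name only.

Answer: job_C

Derivation:
Op 1: register job_D */18 -> active={job_D:*/18}
Op 2: register job_B */16 -> active={job_B:*/16, job_D:*/18}
Op 3: unregister job_D -> active={job_B:*/16}
Op 4: register job_F */14 -> active={job_B:*/16, job_F:*/14}
Op 5: register job_C */19 -> active={job_B:*/16, job_C:*/19, job_F:*/14}
  job_B: interval 16, next fire after T=260 is 272
  job_C: interval 19, next fire after T=260 is 266
  job_F: interval 14, next fire after T=260 is 266
Earliest = 266, winner (lex tiebreak) = job_C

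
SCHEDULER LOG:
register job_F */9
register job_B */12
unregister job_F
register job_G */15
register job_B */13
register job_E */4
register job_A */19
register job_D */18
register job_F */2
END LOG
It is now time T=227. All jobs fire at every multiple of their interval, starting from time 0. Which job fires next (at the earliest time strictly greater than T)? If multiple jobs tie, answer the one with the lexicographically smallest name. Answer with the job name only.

Answer: job_A

Derivation:
Op 1: register job_F */9 -> active={job_F:*/9}
Op 2: register job_B */12 -> active={job_B:*/12, job_F:*/9}
Op 3: unregister job_F -> active={job_B:*/12}
Op 4: register job_G */15 -> active={job_B:*/12, job_G:*/15}
Op 5: register job_B */13 -> active={job_B:*/13, job_G:*/15}
Op 6: register job_E */4 -> active={job_B:*/13, job_E:*/4, job_G:*/15}
Op 7: register job_A */19 -> active={job_A:*/19, job_B:*/13, job_E:*/4, job_G:*/15}
Op 8: register job_D */18 -> active={job_A:*/19, job_B:*/13, job_D:*/18, job_E:*/4, job_G:*/15}
Op 9: register job_F */2 -> active={job_A:*/19, job_B:*/13, job_D:*/18, job_E:*/4, job_F:*/2, job_G:*/15}
  job_A: interval 19, next fire after T=227 is 228
  job_B: interval 13, next fire after T=227 is 234
  job_D: interval 18, next fire after T=227 is 234
  job_E: interval 4, next fire after T=227 is 228
  job_F: interval 2, next fire after T=227 is 228
  job_G: interval 15, next fire after T=227 is 240
Earliest = 228, winner (lex tiebreak) = job_A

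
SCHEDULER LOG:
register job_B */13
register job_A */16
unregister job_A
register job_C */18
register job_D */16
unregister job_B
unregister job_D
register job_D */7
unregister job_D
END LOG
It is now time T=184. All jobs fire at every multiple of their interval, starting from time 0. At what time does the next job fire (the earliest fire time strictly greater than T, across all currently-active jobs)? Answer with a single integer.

Op 1: register job_B */13 -> active={job_B:*/13}
Op 2: register job_A */16 -> active={job_A:*/16, job_B:*/13}
Op 3: unregister job_A -> active={job_B:*/13}
Op 4: register job_C */18 -> active={job_B:*/13, job_C:*/18}
Op 5: register job_D */16 -> active={job_B:*/13, job_C:*/18, job_D:*/16}
Op 6: unregister job_B -> active={job_C:*/18, job_D:*/16}
Op 7: unregister job_D -> active={job_C:*/18}
Op 8: register job_D */7 -> active={job_C:*/18, job_D:*/7}
Op 9: unregister job_D -> active={job_C:*/18}
  job_C: interval 18, next fire after T=184 is 198
Earliest fire time = 198 (job job_C)

Answer: 198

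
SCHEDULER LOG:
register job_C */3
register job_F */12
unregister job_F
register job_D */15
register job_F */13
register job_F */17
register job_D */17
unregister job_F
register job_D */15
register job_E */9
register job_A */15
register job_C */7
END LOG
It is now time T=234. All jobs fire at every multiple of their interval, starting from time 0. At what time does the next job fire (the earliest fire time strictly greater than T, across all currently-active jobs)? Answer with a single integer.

Answer: 238

Derivation:
Op 1: register job_C */3 -> active={job_C:*/3}
Op 2: register job_F */12 -> active={job_C:*/3, job_F:*/12}
Op 3: unregister job_F -> active={job_C:*/3}
Op 4: register job_D */15 -> active={job_C:*/3, job_D:*/15}
Op 5: register job_F */13 -> active={job_C:*/3, job_D:*/15, job_F:*/13}
Op 6: register job_F */17 -> active={job_C:*/3, job_D:*/15, job_F:*/17}
Op 7: register job_D */17 -> active={job_C:*/3, job_D:*/17, job_F:*/17}
Op 8: unregister job_F -> active={job_C:*/3, job_D:*/17}
Op 9: register job_D */15 -> active={job_C:*/3, job_D:*/15}
Op 10: register job_E */9 -> active={job_C:*/3, job_D:*/15, job_E:*/9}
Op 11: register job_A */15 -> active={job_A:*/15, job_C:*/3, job_D:*/15, job_E:*/9}
Op 12: register job_C */7 -> active={job_A:*/15, job_C:*/7, job_D:*/15, job_E:*/9}
  job_A: interval 15, next fire after T=234 is 240
  job_C: interval 7, next fire after T=234 is 238
  job_D: interval 15, next fire after T=234 is 240
  job_E: interval 9, next fire after T=234 is 243
Earliest fire time = 238 (job job_C)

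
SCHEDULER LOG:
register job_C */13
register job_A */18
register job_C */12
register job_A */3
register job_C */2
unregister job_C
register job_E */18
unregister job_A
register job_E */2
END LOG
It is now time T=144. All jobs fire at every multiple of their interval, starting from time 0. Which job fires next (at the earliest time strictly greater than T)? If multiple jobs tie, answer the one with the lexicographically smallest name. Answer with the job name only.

Answer: job_E

Derivation:
Op 1: register job_C */13 -> active={job_C:*/13}
Op 2: register job_A */18 -> active={job_A:*/18, job_C:*/13}
Op 3: register job_C */12 -> active={job_A:*/18, job_C:*/12}
Op 4: register job_A */3 -> active={job_A:*/3, job_C:*/12}
Op 5: register job_C */2 -> active={job_A:*/3, job_C:*/2}
Op 6: unregister job_C -> active={job_A:*/3}
Op 7: register job_E */18 -> active={job_A:*/3, job_E:*/18}
Op 8: unregister job_A -> active={job_E:*/18}
Op 9: register job_E */2 -> active={job_E:*/2}
  job_E: interval 2, next fire after T=144 is 146
Earliest = 146, winner (lex tiebreak) = job_E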